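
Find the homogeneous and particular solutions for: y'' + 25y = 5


Homogeneous part: r² + 25 = 0 ⇒ r = ±5i, so y_h = C₁cos(5x) + C₂sin(5x).
Try constant y_p = A; plug in: 25A = 5 ⇒ A = 1/5.
General solution: y = C₁cos(5x) + C₂sin(5x) + 1/5.


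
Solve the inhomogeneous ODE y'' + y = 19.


Homogeneous part: r² + 1 = 0 ⇒ r = ±1i, so y_h = C₁cos(x) + C₂sin(x).
Try constant y_p = A; plug in: 1A = 19 ⇒ A = 19.
General solution: y = C₁cos(x) + C₂sin(x) + 19.


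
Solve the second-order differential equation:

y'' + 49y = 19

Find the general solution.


Homogeneous part: r² + 49 = 0 ⇒ r = ±7i, so y_h = C₁cos(7x) + C₂sin(7x).
Try constant y_p = A; plug in: 49A = 19 ⇒ A = 19/49.
General solution: y = C₁cos(7x) + C₂sin(7x) + 19/49.


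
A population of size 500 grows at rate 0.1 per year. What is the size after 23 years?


The ODE dP/dt = 0.1P has solution P(t) = P(0)e^(0.1t).
Substitute P(0) = 500 and t = 23: P(23) = 500 e^(2.30) ≈ 4987.


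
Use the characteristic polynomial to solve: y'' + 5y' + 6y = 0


Characteristic equation: r² + 5r + 6 = 0.
Factor: (r + 2)(r + 3) = 0 ⇒ r = -2, -3 (distinct real).
General solution: y = C₁e^(-2x) + C₂e^(-3x).


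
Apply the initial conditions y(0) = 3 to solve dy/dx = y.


General solution of y' = y is y = Ce^(x).
Apply y(0) = 3: C = 3.
Particular solution: y = 3e^(x).


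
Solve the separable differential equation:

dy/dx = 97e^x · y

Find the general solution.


Separate variables: dy/y = 97e^x dx.
Integrate: ln|y| = 97e^x + C₀.
Exponentiate: y = Ce^(97e^x).


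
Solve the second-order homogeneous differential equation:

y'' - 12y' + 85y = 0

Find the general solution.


Characteristic equation: r² - 12r + 85 = 0.
Discriminant is negative; roots r = 6 ± 7i (complex conjugate pair).
General solution uses e^(α x)(C₁ cos(β x) + C₂ sin(β x)): y = e^(6x)(C₁cos(7x) + C₂sin(7x)).


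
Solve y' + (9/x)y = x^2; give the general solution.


P(x) = 9/x ⇒ μ = x^9.
(x^9 y)' = x^11 ⇒ x^9 y = x^12/(12) + C.
Solve for y: y = (1/12)x^3 + C/x^9.


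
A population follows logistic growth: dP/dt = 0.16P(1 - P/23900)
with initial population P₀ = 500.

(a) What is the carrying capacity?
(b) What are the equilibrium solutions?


Logistic ODE dP/dt = 0.16P(1 - P/23900) has equilibria where dP/dt = 0, i.e. P = 0 or P = 23900.
The coefficient (1 - P/K) = 0 when P = K, identifying K = 23900 as the carrying capacity.
(a) K = 23900; (b) equilibria P = 0 and P = 23900.


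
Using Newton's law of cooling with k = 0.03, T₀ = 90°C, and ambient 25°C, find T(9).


Newton's law: dT/dt = -k(T - T_a) has solution T(t) = T_a + (T₀ - T_a)e^(-kt).
Plug in T_a = 25, T₀ = 90, k = 0.03, t = 9: T(9) = 25 + (65)e^(-0.27) ≈ 74.6°C.


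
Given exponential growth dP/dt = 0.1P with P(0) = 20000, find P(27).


The ODE dP/dt = 0.1P has solution P(t) = P(0)e^(0.1t).
Substitute P(0) = 20000 and t = 27: P(27) = 20000 e^(2.70) ≈ 297595.


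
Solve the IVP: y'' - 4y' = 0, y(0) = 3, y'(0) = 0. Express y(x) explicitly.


Characteristic roots of r² - 4r = 0 are 0, 4.
General solution y = c₁ + c₂ e^(4x).
Apply y(0) = 3: c₁ + c₂ = 3. Apply y'(0) = 0: 0 c₁ + 4 c₂ = 0.
Solve: c₁ = 3, c₂ = 0.
Particular solution: y = 3 + 0e^(4x).


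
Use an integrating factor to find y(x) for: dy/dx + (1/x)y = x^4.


P(x) = 1/x ⇒ μ = x^1.
(x^1 y)' = x^1·x^4 = x^5.
Integrate: x^1 y = x^6/(6) + C.
Solve for y: y = (1/6)x^5 + C/x^1.


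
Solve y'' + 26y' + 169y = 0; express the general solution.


Characteristic equation: r² + 26r + 169 = 0, i.e. (r + 13)² = 0.
Repeated root r = -13; include an x factor for the second linearly independent solution.
General solution: y = (C₁ + C₂x)e^(-13x).


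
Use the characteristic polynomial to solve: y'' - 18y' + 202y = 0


Characteristic equation: r² - 18r + 202 = 0.
Discriminant is negative; roots r = 9 ± 11i (complex conjugate pair).
General solution uses e^(α x)(C₁ cos(β x) + C₂ sin(β x)): y = e^(9x)(C₁cos(11x) + C₂sin(11x)).


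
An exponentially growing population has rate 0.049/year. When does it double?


Exponential growth: P(t) = P₀ e^(0.049t). Set P(t)/P₀ = 2: e^(0.049t) = 2.
Solve: t = ln(2)/0.049 ≈ 14.15 years.


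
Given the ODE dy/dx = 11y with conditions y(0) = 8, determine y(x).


General solution of y' = 11y is y = Ce^(11x).
Apply y(0) = 8: C = 8.
Particular solution: y = 8e^(11x).


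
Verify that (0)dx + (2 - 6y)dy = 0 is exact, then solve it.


Check exactness: ∂M/∂y = 0 and ∂N/∂x = 0; equal, so the equation is exact.
Integrate M with respect to x (treating y as constant): ∫M dx = 0 + h(y).
Differentiate w.r.t. y and set equal to N: the x-dependent terms already match, leaving h'(y) = 2 - 6y. Integrate: h(y) = 2y - 3y^2.
So F(x,y) = 2y - 3y^2.
General solution: 2y - 3y^2 = C.


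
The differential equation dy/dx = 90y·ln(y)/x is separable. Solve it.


Separate: dy/[y ln(y)] = 90 dx/x.
Substitute u = ln(y): du/u = 90 dx/x.
Integrate: ln|ln(y)| = 90ln|x| + C₀, hence ln(y) = C·x^90.


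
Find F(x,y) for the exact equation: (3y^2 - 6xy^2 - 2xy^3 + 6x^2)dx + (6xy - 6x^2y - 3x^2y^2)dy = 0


Check exactness: ∂M/∂y = 6y - 12xy - 6xy^2 and ∂N/∂x = 6y - 12xy - 6xy^2; equal, so the equation is exact.
Integrate M with respect to x (treating y as constant): ∫M dx = 3xy^2 - 3x^2y^2 - x^2y^3 + 2x^3 + h(y).
Differentiate w.r.t. y and set equal to N: all terms match, so h'(y) = 0 and h is a constant absorbed into C.
General solution: 3xy^2 - 3x^2y^2 - x^2y^3 + 2x^3 = C.


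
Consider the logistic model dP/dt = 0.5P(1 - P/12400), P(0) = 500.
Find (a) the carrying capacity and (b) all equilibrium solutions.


Logistic ODE dP/dt = 0.5P(1 - P/12400) has equilibria where dP/dt = 0, i.e. P = 0 or P = 12400.
The coefficient (1 - P/K) = 0 when P = K, identifying K = 12400 as the carrying capacity.
(a) K = 12400; (b) equilibria P = 0 and P = 12400.


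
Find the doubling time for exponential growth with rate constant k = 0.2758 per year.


Exponential growth: P(t) = P₀ e^(0.2758t). Set P(t)/P₀ = 2: e^(0.2758t) = 2.
Solve: t = ln(2)/0.2758 ≈ 2.51 years.


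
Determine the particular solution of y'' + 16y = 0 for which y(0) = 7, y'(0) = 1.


Characteristic roots of r² + 16 = 0 are ±4i, so y = C₁cos(4x) + C₂sin(4x).
Apply y(0) = 7: C₁ = 7. Differentiate and apply y'(0) = 1: 4·C₂ = 1, so C₂ = 1/4.
Particular solution: y = 7cos(4x) + (1/4)sin(4x).


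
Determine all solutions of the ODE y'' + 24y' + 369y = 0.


Characteristic equation: r² + 24r + 369 = 0.
Discriminant is negative; roots r = -12 ± 15i (complex conjugate pair).
General solution uses e^(α x)(C₁ cos(β x) + C₂ sin(β x)): y = e^(-12x)(C₁cos(15x) + C₂sin(15x)).


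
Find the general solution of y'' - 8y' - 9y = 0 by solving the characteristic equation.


Characteristic equation: r² - 8r - 9 = 0.
Factor: (r - 9)(r + 1) = 0 ⇒ r = 9, -1 (distinct real).
General solution: y = C₁e^(9x) + C₂e^(-x).


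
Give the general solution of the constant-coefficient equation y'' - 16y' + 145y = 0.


Characteristic equation: r² - 16r + 145 = 0.
Discriminant is negative; roots r = 8 ± 9i (complex conjugate pair).
General solution uses e^(α x)(C₁ cos(β x) + C₂ sin(β x)): y = e^(8x)(C₁cos(9x) + C₂sin(9x)).


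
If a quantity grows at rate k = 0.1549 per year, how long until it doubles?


Exponential growth: P(t) = P₀ e^(0.1549t). Set P(t)/P₀ = 2: e^(0.1549t) = 2.
Solve: t = ln(2)/0.1549 ≈ 4.47 years.


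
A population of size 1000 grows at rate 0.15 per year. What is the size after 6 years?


The ODE dP/dt = 0.15P has solution P(t) = P(0)e^(0.15t).
Substitute P(0) = 1000 and t = 6: P(6) = 1000 e^(0.90) ≈ 2460.


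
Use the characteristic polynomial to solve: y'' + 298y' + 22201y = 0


Characteristic equation: r² + 298r + 22201 = 0, i.e. (r + 149)² = 0.
Repeated root r = -149; include an x factor for the second linearly independent solution.
General solution: y = (C₁ + C₂x)e^(-149x).


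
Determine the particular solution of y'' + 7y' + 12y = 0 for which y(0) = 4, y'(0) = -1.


Characteristic roots of r² + 7r + 12 = 0 are -4, -3.
General solution y = c₁ e^(-4x) + c₂ e^(-3x).
Apply y(0) = 4: c₁ + c₂ = 4. Apply y'(0) = -1: -4 c₁ - 3 c₂ = -1.
Solve: c₁ = -11, c₂ = 15.
Particular solution: y = -11e^(-4x) + 15e^(-3x).


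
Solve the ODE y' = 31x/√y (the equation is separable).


Separate: √y dy = 31x dx.
Integrate: (2/3)y^(3/2) = (31/2)x² + C.


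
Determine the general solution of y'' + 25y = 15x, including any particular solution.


Homogeneous: r² + 25 = 0 ⇒ r = ±5i, y_h = C₁cos(5x) + C₂sin(5x).
Polynomial forcing; try y_p = Ax + B. Then y_p'' + 25 y_p = 25(Ax + B) = 15x, so B = 0 and A = 3/5.
General solution: y = C₁cos(5x) + C₂sin(5x) + (3/5)x.


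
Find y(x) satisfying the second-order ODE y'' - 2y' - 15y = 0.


Characteristic equation: r² - 2r - 15 = 0.
Factor: (r - 5)(r + 3) = 0 ⇒ r = 5, -3 (distinct real).
General solution: y = C₁e^(5x) + C₂e^(-3x).


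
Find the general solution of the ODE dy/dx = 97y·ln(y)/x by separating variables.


Separate: dy/[y ln(y)] = 97 dx/x.
Substitute u = ln(y): du/u = 97 dx/x.
Integrate: ln|ln(y)| = 97ln|x| + C₀, hence ln(y) = C·x^97.


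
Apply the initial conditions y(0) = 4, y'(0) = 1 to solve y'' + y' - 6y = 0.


Characteristic roots of r² + r - 6 = 0 are 2, -3.
General solution y = c₁ e^(2x) + c₂ e^(-3x).
Apply y(0) = 4: c₁ + c₂ = 4. Apply y'(0) = 1: 2 c₁ - 3 c₂ = 1.
Solve: c₁ = 13/5, c₂ = 7/5.
Particular solution: y = (13/5)e^(2x) + (7/5)e^(-3x).


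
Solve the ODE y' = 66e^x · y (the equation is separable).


Separate variables: dy/y = 66e^x dx.
Integrate: ln|y| = 66e^x + C₀.
Exponentiate: y = Ce^(66e^x).


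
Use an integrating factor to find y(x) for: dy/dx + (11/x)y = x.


P(x) = 11/x ⇒ μ = x^11.
(x^11 y)' = x^12 ⇒ x^11 y = x^13/(13) + C.
Solve for y: y = (1/13)x^2 + C/x^11.


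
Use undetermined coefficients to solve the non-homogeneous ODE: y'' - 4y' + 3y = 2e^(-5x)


Characteristic roots of r² - 4r + 3 = 0 are 1, 3.
y_h = C₁e^(x) + C₂e^(3x).
Forcing exponent -5 is not a characteristic root; try y_p = Ae^(-5x).
Substitute: A·(25 + (-4)·-5 + (3)) = A·48 = 2, so A = 1/24.
General solution: y = C₁e^(x) + C₂e^(3x) + (1/24)e^(-5x).


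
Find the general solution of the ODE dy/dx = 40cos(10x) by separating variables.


g(y) = 1, so integrate directly: y = ∫ 40cos(10x) dx = 4sin(10x) + C.


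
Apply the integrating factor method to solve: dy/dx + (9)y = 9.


P(x) = 9, Q(x) = 9; integrating factor μ = e^(9x).
(μ y)' = 9e^(9x) ⇒ μ y = e^(9x) + C.
Divide by μ: y = 1 + Ce^(-9x).


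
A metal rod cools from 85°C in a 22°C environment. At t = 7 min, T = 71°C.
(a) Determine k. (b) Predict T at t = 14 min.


Newton's law: T(t) = T_a + (T₀ - T_a)e^(-kt).
(a) Use T(7) = 71: (71 - 22)/(85 - 22) = e^(-k·7), so k = -ln(0.778)/7 ≈ 0.0359.
(b) Apply k to t = 14: T(14) = 22 + (63)e^(-0.503) ≈ 60.1°C.


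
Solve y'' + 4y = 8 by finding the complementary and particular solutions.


Homogeneous part: r² + 4 = 0 ⇒ r = ±2i, so y_h = C₁cos(2x) + C₂sin(2x).
Try constant y_p = A; plug in: 4A = 8 ⇒ A = 2.
General solution: y = C₁cos(2x) + C₂sin(2x) + 2.


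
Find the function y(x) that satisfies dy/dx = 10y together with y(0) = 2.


General solution of y' = 10y is y = Ce^(10x).
Apply y(0) = 2: C = 2.
Particular solution: y = 2e^(10x).


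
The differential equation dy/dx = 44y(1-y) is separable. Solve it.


Separate: dy/[y(1-y)] = 44 dx.
Partial fractions: 1/[y(1-y)] = 1/y + 1/(1-y).
Integrate: ln|y/(1-y)| = 44x + C₀.
Solve for y: y = 1/(1 + Ce^(-44x)).


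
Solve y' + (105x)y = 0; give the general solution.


P(x) = 105x ⇒ μ = e^((105/2)x²).
Q(x) = 0 so μ y is constant: y = Ce^(-(105/2)x²).


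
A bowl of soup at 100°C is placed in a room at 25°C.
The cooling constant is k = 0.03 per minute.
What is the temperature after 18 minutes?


Newton's law: dT/dt = -k(T - T_a) has solution T(t) = T_a + (T₀ - T_a)e^(-kt).
Plug in T_a = 25, T₀ = 100, k = 0.03, t = 18: T(18) = 25 + (75)e^(-0.54) ≈ 68.7°C.


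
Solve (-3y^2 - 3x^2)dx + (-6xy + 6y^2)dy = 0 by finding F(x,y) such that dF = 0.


Check exactness: ∂M/∂y = -6y and ∂N/∂x = -6y; equal, so the equation is exact.
Integrate M with respect to x (treating y as constant): ∫M dx = -3xy^2 - x^3 + h(y).
Differentiate w.r.t. y and set equal to N: the x-dependent terms already match, leaving h'(y) = 6y^2. Integrate: h(y) = 2y^3.
So F(x,y) = -3xy^2 - x^3 + 2y^3.
General solution: -3xy^2 - x^3 + 2y^3 = C.


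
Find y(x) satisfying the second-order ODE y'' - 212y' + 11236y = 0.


Characteristic equation: r² - 212r + 11236 = 0, i.e. (r - 106)² = 0.
Repeated root r = 106; include an x factor for the second linearly independent solution.
General solution: y = (C₁ + C₂x)e^(106x).


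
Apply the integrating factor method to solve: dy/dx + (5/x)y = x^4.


P(x) = 5/x ⇒ μ = x^5.
(x^5 y)' = x^5·x^4 = x^9.
Integrate: x^5 y = x^10/(10) + C.
Solve for y: y = (1/10)x^5 + C/x^5.


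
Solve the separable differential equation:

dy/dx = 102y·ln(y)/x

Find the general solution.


Separate: dy/[y ln(y)] = 102 dx/x.
Substitute u = ln(y): du/u = 102 dx/x.
Integrate: ln|ln(y)| = 102ln|x| + C₀, hence ln(y) = C·x^102.


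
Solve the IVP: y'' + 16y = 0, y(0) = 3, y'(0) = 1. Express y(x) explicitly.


Characteristic roots of r² + 16 = 0 are ±4i, so y = C₁cos(4x) + C₂sin(4x).
Apply y(0) = 3: C₁ = 3. Differentiate and apply y'(0) = 1: 4·C₂ = 1, so C₂ = 1/4.
Particular solution: y = 3cos(4x) + (1/4)sin(4x).


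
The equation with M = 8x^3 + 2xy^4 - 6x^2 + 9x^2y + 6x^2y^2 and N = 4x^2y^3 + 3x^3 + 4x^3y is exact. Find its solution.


Check exactness: ∂M/∂y = 8xy^3 + 9x^2 + 12x^2y and ∂N/∂x = 8xy^3 + 9x^2 + 12x^2y; equal, so the equation is exact.
Integrate M with respect to x (treating y as constant): ∫M dx = 2x^4 + x^2y^4 - 2x^3 + 3x^3y + 2x^3y^2 + h(y).
Differentiate w.r.t. y and set equal to N: all terms match, so h'(y) = 0 and h is a constant absorbed into C.
General solution: 2x^4 + x^2y^4 - 2x^3 + 3x^3y + 2x^3y^2 = C.


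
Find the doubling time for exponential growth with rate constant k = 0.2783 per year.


Exponential growth: P(t) = P₀ e^(0.2783t). Set P(t)/P₀ = 2: e^(0.2783t) = 2.
Solve: t = ln(2)/0.2783 ≈ 2.49 years.


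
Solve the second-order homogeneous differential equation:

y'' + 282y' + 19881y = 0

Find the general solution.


Characteristic equation: r² + 282r + 19881 = 0, i.e. (r + 141)² = 0.
Repeated root r = -141; include an x factor for the second linearly independent solution.
General solution: y = (C₁ + C₂x)e^(-141x).


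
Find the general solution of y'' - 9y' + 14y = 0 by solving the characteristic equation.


Characteristic equation: r² - 9r + 14 = 0.
Factor: (r - 7)(r - 2) = 0 ⇒ r = 7, 2 (distinct real).
General solution: y = C₁e^(7x) + C₂e^(2x).


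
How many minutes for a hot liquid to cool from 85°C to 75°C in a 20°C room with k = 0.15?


From T(t) = T_a + (T₀ - T_a)e^(-kt), set T(t) = 75:
(75 - 20) / (85 - 20) = e^(-0.15t), so t = -ln(0.846)/0.15 ≈ 1.1 minutes.


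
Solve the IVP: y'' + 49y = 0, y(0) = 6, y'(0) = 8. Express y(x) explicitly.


Characteristic roots of r² + 49 = 0 are ±7i, so y = C₁cos(7x) + C₂sin(7x).
Apply y(0) = 6: C₁ = 6. Differentiate and apply y'(0) = 8: 7·C₂ = 8, so C₂ = 8/7.
Particular solution: y = 6cos(7x) + (8/7)sin(7x).


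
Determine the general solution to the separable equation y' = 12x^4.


Integrate both sides with respect to x: y = ∫ 12x^4 dx = (12/5)x^5 + C.


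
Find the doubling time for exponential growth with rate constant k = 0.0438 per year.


Exponential growth: P(t) = P₀ e^(0.0438t). Set P(t)/P₀ = 2: e^(0.0438t) = 2.
Solve: t = ln(2)/0.0438 ≈ 15.83 years.


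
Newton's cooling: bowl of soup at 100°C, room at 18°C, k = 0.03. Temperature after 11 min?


Newton's law: dT/dt = -k(T - T_a) has solution T(t) = T_a + (T₀ - T_a)e^(-kt).
Plug in T_a = 18, T₀ = 100, k = 0.03, t = 11: T(11) = 18 + (82)e^(-0.33) ≈ 77.0°C.


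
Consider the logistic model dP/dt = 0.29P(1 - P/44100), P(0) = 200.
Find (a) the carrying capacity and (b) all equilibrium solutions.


Logistic ODE dP/dt = 0.29P(1 - P/44100) has equilibria where dP/dt = 0, i.e. P = 0 or P = 44100.
The coefficient (1 - P/K) = 0 when P = K, identifying K = 44100 as the carrying capacity.
(a) K = 44100; (b) equilibria P = 0 and P = 44100.


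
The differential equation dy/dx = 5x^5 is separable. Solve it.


Integrate both sides with respect to x: y = ∫ 5x^5 dx = (5/6)x^6 + C.


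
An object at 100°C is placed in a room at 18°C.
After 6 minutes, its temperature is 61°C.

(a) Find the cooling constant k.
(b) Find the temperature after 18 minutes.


Newton's law: T(t) = T_a + (T₀ - T_a)e^(-kt).
(a) Use T(6) = 61: (61 - 18)/(100 - 18) = e^(-k·6), so k = -ln(0.524)/6 ≈ 0.1076.
(b) Apply k to t = 18: T(18) = 18 + (82)e^(-1.937) ≈ 29.8°C.


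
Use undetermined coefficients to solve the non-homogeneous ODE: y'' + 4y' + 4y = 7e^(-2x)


Characteristic polynomial (r + 2)² = 0; repeated root r = -2.
y_h = (C₁ + C₂x)e^(-2x). Forcing matches the repeated root (resonance), so try y_p = Ax² e^(-2x).
Substitute and solve for A: 2A = 7, so A = 7/2.
General solution: y = (C₁ + C₂x + (7/2)x²)e^(-2x).


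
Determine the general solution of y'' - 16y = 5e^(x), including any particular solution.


Characteristic roots of r² - 16 = 0 are 4, -4.
y_h = C₁e^(4x) + C₂e^(-4x).
Forcing exponent 1 is not a characteristic root; try y_p = Ae^(x).
Substitute: A·(1 + (0)·1 + (-16)) = A·-15 = 5, so A = -1/3.
General solution: y = C₁e^(4x) + C₂e^(-4x) - (1/3)e^(x).


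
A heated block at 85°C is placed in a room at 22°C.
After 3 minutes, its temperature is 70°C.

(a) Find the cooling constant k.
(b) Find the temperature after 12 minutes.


Newton's law: T(t) = T_a + (T₀ - T_a)e^(-kt).
(a) Use T(3) = 70: (70 - 22)/(85 - 22) = e^(-k·3), so k = -ln(0.762)/3 ≈ 0.0906.
(b) Apply k to t = 12: T(12) = 22 + (63)e^(-1.088) ≈ 43.2°C.


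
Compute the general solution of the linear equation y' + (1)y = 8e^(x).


P(x) = 1 ⇒ μ = e^(x).
(μ y)' = 8e^(2x) ⇒ μ y = (8/2)e^(2x) + C.
Divide by μ: y = 4e^(x) + Ce^(-x).


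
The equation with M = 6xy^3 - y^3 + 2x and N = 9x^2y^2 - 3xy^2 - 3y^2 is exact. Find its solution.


Check exactness: ∂M/∂y = 18xy^2 - 3y^2 and ∂N/∂x = 18xy^2 - 3y^2; equal, so the equation is exact.
Integrate M with respect to x (treating y as constant): ∫M dx = 3x^2y^3 - xy^3 + x^2 + h(y).
Differentiate w.r.t. y and set equal to N: the x-dependent terms already match, leaving h'(y) = -3y^2. Integrate: h(y) = -y^3.
So F(x,y) = 3x^2y^3 - xy^3 + x^2 - y^3.
General solution: 3x^2y^3 - xy^3 + x^2 - y^3 = C.


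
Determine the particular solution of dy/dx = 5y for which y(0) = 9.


General solution of y' = 5y is y = Ce^(5x).
Apply y(0) = 9: C = 9.
Particular solution: y = 9e^(5x).


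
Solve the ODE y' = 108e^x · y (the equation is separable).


Separate variables: dy/y = 108e^x dx.
Integrate: ln|y| = 108e^x + C₀.
Exponentiate: y = Ce^(108e^x).


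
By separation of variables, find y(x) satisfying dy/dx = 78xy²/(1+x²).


Separate: dy/y² = 78x/(1+x²) dx.
Integrate LHS: ∫ dy/y² = -1/y.
Integrate RHS via u = 1+x²: 39ln(1+x²) + C.
Result: -1/y = 39ln(1+x²) + C.


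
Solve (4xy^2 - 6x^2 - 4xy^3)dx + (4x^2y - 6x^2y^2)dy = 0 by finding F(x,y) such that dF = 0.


Check exactness: ∂M/∂y = 8xy - 12xy^2 and ∂N/∂x = 8xy - 12xy^2; equal, so the equation is exact.
Integrate M with respect to x (treating y as constant): ∫M dx = 2x^2y^2 - 2x^3 - 2x^2y^3 + h(y).
Differentiate w.r.t. y and set equal to N: all terms match, so h'(y) = 0 and h is a constant absorbed into C.
General solution: 2x^2y^2 - 2x^3 - 2x^2y^3 = C.


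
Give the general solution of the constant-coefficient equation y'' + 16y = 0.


Characteristic equation: r² + 16 = 0.
Discriminant is negative; roots r = 0 ± 4i (complex conjugate pair).
General solution uses e^(α x)(C₁ cos(β x) + C₂ sin(β x)): y = C₁cos(4x) + C₂sin(4x).


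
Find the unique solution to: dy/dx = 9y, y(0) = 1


General solution of y' = 9y is y = Ce^(9x).
Apply y(0) = 1: C = 1.
Particular solution: y = e^(9x).


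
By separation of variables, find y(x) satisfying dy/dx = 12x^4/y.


Separate variables: y dy = 12x^4 dx.
Integrate both sides: y²/2 = (12/5)x^5 + C₀.
Multiply by 2: y² = (24/5)x^5 + C.


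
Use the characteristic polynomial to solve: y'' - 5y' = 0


Characteristic equation: r² - 5r = 0.
Factor: (r - 0)(r - 5) = 0 ⇒ r = 0, 5 (distinct real).
General solution: y = C₁ + C₂e^(5x).


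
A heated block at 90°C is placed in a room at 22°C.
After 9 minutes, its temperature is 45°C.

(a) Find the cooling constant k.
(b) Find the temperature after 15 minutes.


Newton's law: T(t) = T_a + (T₀ - T_a)e^(-kt).
(a) Use T(9) = 45: (45 - 22)/(90 - 22) = e^(-k·9), so k = -ln(0.338)/9 ≈ 0.1204.
(b) Apply k to t = 15: T(15) = 22 + (68)e^(-1.807) ≈ 33.2°C.


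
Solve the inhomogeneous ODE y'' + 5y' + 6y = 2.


Characteristic roots of r² + 5r + 6 = 0 are -2, -3.
y_h = C₁e^(-2x) + C₂e^(-3x).
Constant forcing; try y_p = A. Then 6A = 2 ⇒ A = 1/3.
General solution: y = C₁e^(-2x) + C₂e^(-3x) + 1/3.


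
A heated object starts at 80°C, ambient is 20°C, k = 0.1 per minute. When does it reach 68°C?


From T(t) = T_a + (T₀ - T_a)e^(-kt), set T(t) = 68:
(68 - 20) / (80 - 20) = e^(-0.1t), so t = -ln(0.800)/0.1 ≈ 2.2 minutes.


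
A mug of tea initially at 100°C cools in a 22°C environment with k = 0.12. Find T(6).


Newton's law: dT/dt = -k(T - T_a) has solution T(t) = T_a + (T₀ - T_a)e^(-kt).
Plug in T_a = 22, T₀ = 100, k = 0.12, t = 6: T(6) = 22 + (78)e^(-0.72) ≈ 60.0°C.


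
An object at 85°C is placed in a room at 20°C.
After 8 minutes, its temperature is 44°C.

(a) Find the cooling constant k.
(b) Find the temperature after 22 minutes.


Newton's law: T(t) = T_a + (T₀ - T_a)e^(-kt).
(a) Use T(8) = 44: (44 - 20)/(85 - 20) = e^(-k·8), so k = -ln(0.369)/8 ≈ 0.1245.
(b) Apply k to t = 22: T(22) = 20 + (65)e^(-2.740) ≈ 24.2°C.


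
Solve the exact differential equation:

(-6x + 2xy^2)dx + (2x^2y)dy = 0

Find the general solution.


Check exactness: ∂M/∂y = 4xy and ∂N/∂x = 4xy; equal, so the equation is exact.
Integrate M with respect to x (treating y as constant): ∫M dx = -3x^2 + x^2y^2 + h(y).
Differentiate w.r.t. y and set equal to N: all terms match, so h'(y) = 0 and h is a constant absorbed into C.
General solution: -3x^2 + x^2y^2 = C.


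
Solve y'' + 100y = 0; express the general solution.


Characteristic equation: r² + 100 = 0.
Discriminant is negative; roots r = 0 ± 10i (complex conjugate pair).
General solution uses e^(α x)(C₁ cos(β x) + C₂ sin(β x)): y = C₁cos(10x) + C₂sin(10x).


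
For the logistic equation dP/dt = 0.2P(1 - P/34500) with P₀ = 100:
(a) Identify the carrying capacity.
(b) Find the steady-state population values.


Logistic ODE dP/dt = 0.2P(1 - P/34500) has equilibria where dP/dt = 0, i.e. P = 0 or P = 34500.
The coefficient (1 - P/K) = 0 when P = K, identifying K = 34500 as the carrying capacity.
(a) K = 34500; (b) equilibria P = 0 and P = 34500.


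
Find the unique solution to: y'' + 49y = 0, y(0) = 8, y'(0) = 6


Characteristic roots of r² + 49 = 0 are ±7i, so y = C₁cos(7x) + C₂sin(7x).
Apply y(0) = 8: C₁ = 8. Differentiate and apply y'(0) = 6: 7·C₂ = 6, so C₂ = 6/7.
Particular solution: y = 8cos(7x) + (6/7)sin(7x).


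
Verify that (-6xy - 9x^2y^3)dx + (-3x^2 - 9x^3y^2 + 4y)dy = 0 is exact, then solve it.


Check exactness: ∂M/∂y = -6x - 27x^2y^2 and ∂N/∂x = -6x - 27x^2y^2; equal, so the equation is exact.
Integrate M with respect to x (treating y as constant): ∫M dx = -3x^2y - 3x^3y^3 + h(y).
Differentiate w.r.t. y and set equal to N: the x-dependent terms already match, leaving h'(y) = 4y. Integrate: h(y) = 2y^2.
So F(x,y) = -3x^2y - 3x^3y^3 + 2y^2.
General solution: -3x^2y - 3x^3y^3 + 2y^2 = C.


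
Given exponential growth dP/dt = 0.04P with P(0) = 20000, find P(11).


The ODE dP/dt = 0.04P has solution P(t) = P(0)e^(0.04t).
Substitute P(0) = 20000 and t = 11: P(11) = 20000 e^(0.44) ≈ 31054.


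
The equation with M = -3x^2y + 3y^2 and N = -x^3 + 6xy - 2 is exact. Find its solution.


Check exactness: ∂M/∂y = -3x^2 + 6y and ∂N/∂x = -3x^2 + 6y; equal, so the equation is exact.
Integrate M with respect to x (treating y as constant): ∫M dx = -x^3y + 3xy^2 + h(y).
Differentiate w.r.t. y and set equal to N: the x-dependent terms already match, leaving h'(y) = -2. Integrate: h(y) = -2y.
So F(x,y) = -x^3y + 3xy^2 - 2y.
General solution: -x^3y + 3xy^2 - 2y = C.


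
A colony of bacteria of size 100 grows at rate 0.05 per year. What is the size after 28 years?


The ODE dP/dt = 0.05P has solution P(t) = P(0)e^(0.05t).
Substitute P(0) = 100 and t = 28: P(28) = 100 e^(1.40) ≈ 406.


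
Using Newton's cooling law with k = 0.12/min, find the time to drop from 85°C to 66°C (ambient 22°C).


From T(t) = T_a + (T₀ - T_a)e^(-kt), set T(t) = 66:
(66 - 22) / (85 - 22) = e^(-0.12t), so t = -ln(0.698)/0.12 ≈ 3.0 minutes.


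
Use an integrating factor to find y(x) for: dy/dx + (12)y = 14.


P(x) = 12, Q(x) = 14; integrating factor μ = e^(12x).
(μ y)' = 14e^(12x) ⇒ μ y = (7/6)e^(12x) + C.
Divide by μ: y = 7/6 + Ce^(-12x).


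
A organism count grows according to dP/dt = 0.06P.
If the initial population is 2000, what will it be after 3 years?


The ODE dP/dt = 0.06P has solution P(t) = P(0)e^(0.06t).
Substitute P(0) = 2000 and t = 3: P(3) = 2000 e^(0.18) ≈ 2394.


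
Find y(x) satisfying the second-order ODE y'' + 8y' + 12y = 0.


Characteristic equation: r² + 8r + 12 = 0.
Factor: (r + 2)(r + 6) = 0 ⇒ r = -2, -6 (distinct real).
General solution: y = C₁e^(-2x) + C₂e^(-6x).


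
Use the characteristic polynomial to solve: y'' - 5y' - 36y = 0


Characteristic equation: r² - 5r - 36 = 0.
Factor: (r + 4)(r - 9) = 0 ⇒ r = -4, 9 (distinct real).
General solution: y = C₁e^(-4x) + C₂e^(9x).


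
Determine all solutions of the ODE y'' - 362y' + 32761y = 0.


Characteristic equation: r² - 362r + 32761 = 0, i.e. (r - 181)² = 0.
Repeated root r = 181; include an x factor for the second linearly independent solution.
General solution: y = (C₁ + C₂x)e^(181x).


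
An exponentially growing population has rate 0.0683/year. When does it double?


Exponential growth: P(t) = P₀ e^(0.0683t). Set P(t)/P₀ = 2: e^(0.0683t) = 2.
Solve: t = ln(2)/0.0683 ≈ 10.15 years.


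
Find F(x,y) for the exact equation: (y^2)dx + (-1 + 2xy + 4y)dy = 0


Check exactness: ∂M/∂y = 2y and ∂N/∂x = 2y; equal, so the equation is exact.
Integrate M with respect to x (treating y as constant): ∫M dx = xy^2 + h(y).
Differentiate w.r.t. y and set equal to N: the x-dependent terms already match, leaving h'(y) = -1 + 4y. Integrate: h(y) = -y + 2y^2.
So F(x,y) = -y + xy^2 + 2y^2.
General solution: -y + xy^2 + 2y^2 = C.


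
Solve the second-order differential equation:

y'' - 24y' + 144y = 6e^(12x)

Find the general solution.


Characteristic polynomial (r - 12)² = 0; repeated root r = 12.
y_h = (C₁ + C₂x)e^(12x). Forcing matches the repeated root (resonance), so try y_p = Ax² e^(12x).
Substitute and solve for A: 2A = 6, so A = 3.
General solution: y = (C₁ + C₂x + 3x²)e^(12x).


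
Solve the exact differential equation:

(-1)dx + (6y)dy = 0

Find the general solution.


Check exactness: ∂M/∂y = 0 and ∂N/∂x = 0; equal, so the equation is exact.
Integrate M with respect to x (treating y as constant): ∫M dx = -x + h(y).
Differentiate w.r.t. y and set equal to N: the x-dependent terms already match, leaving h'(y) = 6y. Integrate: h(y) = 3y^2.
So F(x,y) = 3y^2 - x.
General solution: 3y^2 - x = C.


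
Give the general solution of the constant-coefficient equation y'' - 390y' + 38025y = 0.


Characteristic equation: r² - 390r + 38025 = 0, i.e. (r - 195)² = 0.
Repeated root r = 195; include an x factor for the second linearly independent solution.
General solution: y = (C₁ + C₂x)e^(195x).


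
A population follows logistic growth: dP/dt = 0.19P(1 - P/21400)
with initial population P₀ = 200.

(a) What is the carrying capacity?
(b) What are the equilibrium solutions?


Logistic ODE dP/dt = 0.19P(1 - P/21400) has equilibria where dP/dt = 0, i.e. P = 0 or P = 21400.
The coefficient (1 - P/K) = 0 when P = K, identifying K = 21400 as the carrying capacity.
(a) K = 21400; (b) equilibria P = 0 and P = 21400.


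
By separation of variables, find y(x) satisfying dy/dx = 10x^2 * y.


Separate variables: dy/y = 10x^2 dx.
Integrate: ln|y| = (10/3)x^3 + C₀.
Exponentiate: y = Ce^((10/3)x^3).


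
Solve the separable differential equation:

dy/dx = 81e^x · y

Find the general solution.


Separate variables: dy/y = 81e^x dx.
Integrate: ln|y| = 81e^x + C₀.
Exponentiate: y = Ce^(81e^x).


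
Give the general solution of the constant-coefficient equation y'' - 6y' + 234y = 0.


Characteristic equation: r² - 6r + 234 = 0.
Discriminant is negative; roots r = 3 ± 15i (complex conjugate pair).
General solution uses e^(α x)(C₁ cos(β x) + C₂ sin(β x)): y = e^(3x)(C₁cos(15x) + C₂sin(15x)).


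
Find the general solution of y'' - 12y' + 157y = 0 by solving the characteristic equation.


Characteristic equation: r² - 12r + 157 = 0.
Discriminant is negative; roots r = 6 ± 11i (complex conjugate pair).
General solution uses e^(α x)(C₁ cos(β x) + C₂ sin(β x)): y = e^(6x)(C₁cos(11x) + C₂sin(11x)).


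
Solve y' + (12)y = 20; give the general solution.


P(x) = 12, Q(x) = 20; integrating factor μ = e^(12x).
(μ y)' = 20e^(12x) ⇒ μ y = (5/3)e^(12x) + C.
Divide by μ: y = 5/3 + Ce^(-12x).


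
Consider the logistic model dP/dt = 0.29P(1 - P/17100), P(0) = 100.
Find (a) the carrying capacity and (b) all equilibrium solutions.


Logistic ODE dP/dt = 0.29P(1 - P/17100) has equilibria where dP/dt = 0, i.e. P = 0 or P = 17100.
The coefficient (1 - P/K) = 0 when P = K, identifying K = 17100 as the carrying capacity.
(a) K = 17100; (b) equilibria P = 0 and P = 17100.


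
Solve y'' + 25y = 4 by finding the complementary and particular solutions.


Homogeneous part: r² + 25 = 0 ⇒ r = ±5i, so y_h = C₁cos(5x) + C₂sin(5x).
Try constant y_p = A; plug in: 25A = 4 ⇒ A = 4/25.
General solution: y = C₁cos(5x) + C₂sin(5x) + 4/25.


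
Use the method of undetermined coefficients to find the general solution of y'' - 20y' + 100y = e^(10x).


Characteristic polynomial (r - 10)² = 0; repeated root r = 10.
y_h = (C₁ + C₂x)e^(10x). Forcing matches the repeated root (resonance), so try y_p = Ax² e^(10x).
Substitute and solve for A: 2A = 1, so A = 1/2.
General solution: y = (C₁ + C₂x + (1/2)x²)e^(10x).


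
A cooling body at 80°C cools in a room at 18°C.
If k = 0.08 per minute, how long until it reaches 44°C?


From T(t) = T_a + (T₀ - T_a)e^(-kt), set T(t) = 44:
(44 - 18) / (80 - 18) = e^(-0.08t), so t = -ln(0.419)/0.08 ≈ 10.9 minutes.


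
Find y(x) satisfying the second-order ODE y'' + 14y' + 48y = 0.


Characteristic equation: r² + 14r + 48 = 0.
Factor: (r + 8)(r + 6) = 0 ⇒ r = -8, -6 (distinct real).
General solution: y = C₁e^(-8x) + C₂e^(-6x).


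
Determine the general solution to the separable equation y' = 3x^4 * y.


Separate variables: dy/y = 3x^4 dx.
Integrate: ln|y| = (3/5)x^5 + C₀.
Exponentiate: y = Ce^((3/5)x^5).


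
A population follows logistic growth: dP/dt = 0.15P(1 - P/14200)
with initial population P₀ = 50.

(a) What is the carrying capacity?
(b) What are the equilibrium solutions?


Logistic ODE dP/dt = 0.15P(1 - P/14200) has equilibria where dP/dt = 0, i.e. P = 0 or P = 14200.
The coefficient (1 - P/K) = 0 when P = K, identifying K = 14200 as the carrying capacity.
(a) K = 14200; (b) equilibria P = 0 and P = 14200.


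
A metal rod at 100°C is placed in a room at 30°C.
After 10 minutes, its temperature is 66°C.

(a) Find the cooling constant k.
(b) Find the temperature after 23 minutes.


Newton's law: T(t) = T_a + (T₀ - T_a)e^(-kt).
(a) Use T(10) = 66: (66 - 30)/(100 - 30) = e^(-k·10), so k = -ln(0.514)/10 ≈ 0.0665.
(b) Apply k to t = 23: T(23) = 30 + (70)e^(-1.529) ≈ 45.2°C.


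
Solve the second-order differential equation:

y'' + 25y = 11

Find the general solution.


Homogeneous part: r² + 25 = 0 ⇒ r = ±5i, so y_h = C₁cos(5x) + C₂sin(5x).
Try constant y_p = A; plug in: 25A = 11 ⇒ A = 11/25.
General solution: y = C₁cos(5x) + C₂sin(5x) + 11/25.


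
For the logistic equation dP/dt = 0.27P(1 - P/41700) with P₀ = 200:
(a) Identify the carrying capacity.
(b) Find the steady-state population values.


Logistic ODE dP/dt = 0.27P(1 - P/41700) has equilibria where dP/dt = 0, i.e. P = 0 or P = 41700.
The coefficient (1 - P/K) = 0 when P = K, identifying K = 41700 as the carrying capacity.
(a) K = 41700; (b) equilibria P = 0 and P = 41700.


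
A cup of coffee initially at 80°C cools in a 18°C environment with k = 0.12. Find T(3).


Newton's law: dT/dt = -k(T - T_a) has solution T(t) = T_a + (T₀ - T_a)e^(-kt).
Plug in T_a = 18, T₀ = 80, k = 0.12, t = 3: T(3) = 18 + (62)e^(-0.36) ≈ 61.3°C.


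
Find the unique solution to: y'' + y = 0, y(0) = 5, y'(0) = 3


Characteristic roots of r² + 1 = 0 are ±1i, so y = C₁cos(x) + C₂sin(x).
Apply y(0) = 5: C₁ = 5. Differentiate and apply y'(0) = 3: 1·C₂ = 3, so C₂ = 3.
Particular solution: y = 5cos(x) + 3sin(x).


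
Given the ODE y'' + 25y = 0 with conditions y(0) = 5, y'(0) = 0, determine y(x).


Characteristic roots of r² + 25 = 0 are ±5i, so y = C₁cos(5x) + C₂sin(5x).
Apply y(0) = 5: C₁ = 5. Differentiate and apply y'(0) = 0: 5·C₂ = 0, so C₂ = 0.
Particular solution: y = 5cos(5x).


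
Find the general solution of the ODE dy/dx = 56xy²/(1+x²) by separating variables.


Separate: dy/y² = 56x/(1+x²) dx.
Integrate LHS: ∫ dy/y² = -1/y.
Integrate RHS via u = 1+x²: 28ln(1+x²) + C.
Result: -1/y = 28ln(1+x²) + C.


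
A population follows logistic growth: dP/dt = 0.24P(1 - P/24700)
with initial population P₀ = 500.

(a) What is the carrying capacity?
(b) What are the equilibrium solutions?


Logistic ODE dP/dt = 0.24P(1 - P/24700) has equilibria where dP/dt = 0, i.e. P = 0 or P = 24700.
The coefficient (1 - P/K) = 0 when P = K, identifying K = 24700 as the carrying capacity.
(a) K = 24700; (b) equilibria P = 0 and P = 24700.


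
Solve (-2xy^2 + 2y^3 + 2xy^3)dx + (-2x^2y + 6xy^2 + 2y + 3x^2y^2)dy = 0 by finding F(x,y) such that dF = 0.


Check exactness: ∂M/∂y = -4xy + 6y^2 + 6xy^2 and ∂N/∂x = -4xy + 6y^2 + 6xy^2; equal, so the equation is exact.
Integrate M with respect to x (treating y as constant): ∫M dx = -x^2y^2 + 2xy^3 + x^2y^3 + h(y).
Differentiate w.r.t. y and set equal to N: the x-dependent terms already match, leaving h'(y) = 2y. Integrate: h(y) = y^2.
So F(x,y) = -x^2y^2 + 2xy^3 + y^2 + x^2y^3.
General solution: -x^2y^2 + 2xy^3 + y^2 + x^2y^3 = C.


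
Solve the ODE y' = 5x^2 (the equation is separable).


Integrate both sides with respect to x: y = ∫ 5x^2 dx = (5/3)x^3 + C.


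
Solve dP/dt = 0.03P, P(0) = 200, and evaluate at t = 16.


The ODE dP/dt = 0.03P has solution P(t) = P(0)e^(0.03t).
Substitute P(0) = 200 and t = 16: P(16) = 200 e^(0.48) ≈ 323.


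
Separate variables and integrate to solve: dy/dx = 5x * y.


Separate variables: dy/y = 5x dx.
Integrate: ln|y| = (5/2)x^2 + C₀.
Exponentiate: y = Ce^((5/2)x^2).


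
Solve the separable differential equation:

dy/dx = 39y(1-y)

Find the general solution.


Separate: dy/[y(1-y)] = 39 dx.
Partial fractions: 1/[y(1-y)] = 1/y + 1/(1-y).
Integrate: ln|y/(1-y)| = 39x + C₀.
Solve for y: y = 1/(1 + Ce^(-39x)).


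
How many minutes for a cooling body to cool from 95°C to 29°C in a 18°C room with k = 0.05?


From T(t) = T_a + (T₀ - T_a)e^(-kt), set T(t) = 29:
(29 - 18) / (95 - 18) = e^(-0.05t), so t = -ln(0.143)/0.05 ≈ 38.9 minutes.


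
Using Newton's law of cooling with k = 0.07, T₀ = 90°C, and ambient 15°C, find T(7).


Newton's law: dT/dt = -k(T - T_a) has solution T(t) = T_a + (T₀ - T_a)e^(-kt).
Plug in T_a = 15, T₀ = 90, k = 0.07, t = 7: T(7) = 15 + (75)e^(-0.49) ≈ 60.9°C.


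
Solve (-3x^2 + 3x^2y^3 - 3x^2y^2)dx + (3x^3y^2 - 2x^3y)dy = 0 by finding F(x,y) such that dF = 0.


Check exactness: ∂M/∂y = 9x^2y^2 - 6x^2y and ∂N/∂x = 9x^2y^2 - 6x^2y; equal, so the equation is exact.
Integrate M with respect to x (treating y as constant): ∫M dx = -x^3 + x^3y^3 - x^3y^2 + h(y).
Differentiate w.r.t. y and set equal to N: all terms match, so h'(y) = 0 and h is a constant absorbed into C.
General solution: -x^3 + x^3y^3 - x^3y^2 = C.


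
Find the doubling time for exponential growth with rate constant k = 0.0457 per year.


Exponential growth: P(t) = P₀ e^(0.0457t). Set P(t)/P₀ = 2: e^(0.0457t) = 2.
Solve: t = ln(2)/0.0457 ≈ 15.17 years.


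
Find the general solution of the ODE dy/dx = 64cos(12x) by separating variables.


g(y) = 1, so integrate directly: y = ∫ 64cos(12x) dx = (16/3)sin(12x) + C.


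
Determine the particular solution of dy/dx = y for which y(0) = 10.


General solution of y' = y is y = Ce^(x).
Apply y(0) = 10: C = 10.
Particular solution: y = 10e^(x).


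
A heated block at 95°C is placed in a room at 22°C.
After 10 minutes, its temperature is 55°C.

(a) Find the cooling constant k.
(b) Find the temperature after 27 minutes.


Newton's law: T(t) = T_a + (T₀ - T_a)e^(-kt).
(a) Use T(10) = 55: (55 - 22)/(95 - 22) = e^(-k·10), so k = -ln(0.452)/10 ≈ 0.0794.
(b) Apply k to t = 27: T(27) = 22 + (73)e^(-2.144) ≈ 30.6°C.


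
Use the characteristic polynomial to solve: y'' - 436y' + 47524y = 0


Characteristic equation: r² - 436r + 47524 = 0, i.e. (r - 218)² = 0.
Repeated root r = 218; include an x factor for the second linearly independent solution.
General solution: y = (C₁ + C₂x)e^(218x).


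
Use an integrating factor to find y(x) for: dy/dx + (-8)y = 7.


P(x) = -8 ⇒ μ = e^(-8x).
(μ y)' = 7e^(-8x) ⇒ μ y = -(7/8)e^(-8x) + C.
Divide by μ: y = -7/8 + Ce^(8x).


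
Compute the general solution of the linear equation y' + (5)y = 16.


P(x) = 5, Q(x) = 16; integrating factor μ = e^(5x).
(μ y)' = 16e^(5x) ⇒ μ y = (16/5)e^(5x) + C.
Divide by μ: y = 16/5 + Ce^(-5x).


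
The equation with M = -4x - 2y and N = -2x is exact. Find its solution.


Check exactness: ∂M/∂y = -2 and ∂N/∂x = -2; equal, so the equation is exact.
Integrate M with respect to x (treating y as constant): ∫M dx = -2x^2 - 2xy + h(y).
Differentiate w.r.t. y and set equal to N: all terms match, so h'(y) = 0 and h is a constant absorbed into C.
General solution: -2x^2 - 2xy = C.


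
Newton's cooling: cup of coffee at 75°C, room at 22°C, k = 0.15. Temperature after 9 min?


Newton's law: dT/dt = -k(T - T_a) has solution T(t) = T_a + (T₀ - T_a)e^(-kt).
Plug in T_a = 22, T₀ = 75, k = 0.15, t = 9: T(9) = 22 + (53)e^(-1.35) ≈ 35.7°C.


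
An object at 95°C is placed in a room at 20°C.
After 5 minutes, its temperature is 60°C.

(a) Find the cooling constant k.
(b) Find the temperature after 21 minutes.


Newton's law: T(t) = T_a + (T₀ - T_a)e^(-kt).
(a) Use T(5) = 60: (60 - 20)/(95 - 20) = e^(-k·5), so k = -ln(0.533)/5 ≈ 0.1257.
(b) Apply k to t = 21: T(21) = 20 + (75)e^(-2.640) ≈ 25.4°C.
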